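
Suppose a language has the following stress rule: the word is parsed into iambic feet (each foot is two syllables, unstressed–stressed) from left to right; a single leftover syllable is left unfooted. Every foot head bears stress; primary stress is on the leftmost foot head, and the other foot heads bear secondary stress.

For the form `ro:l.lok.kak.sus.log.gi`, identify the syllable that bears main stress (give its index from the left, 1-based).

Parse left to right into iambic (σˈσ) feet: (ro:l.ˈlok) (kak.ˈsus) (log.ˈgi).
Foot heads (stressed positions): 2, 4, 6.
End Rule Leftmost: primary stress on the leftmost head = syllable 2.
Primary stress: syllable 2 → ro:l.ˈlok.kak.sus.log.gi.

2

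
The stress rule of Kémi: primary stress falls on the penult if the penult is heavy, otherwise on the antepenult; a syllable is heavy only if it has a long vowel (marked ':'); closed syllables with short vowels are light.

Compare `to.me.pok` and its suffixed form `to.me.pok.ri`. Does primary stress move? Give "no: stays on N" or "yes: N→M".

yes: 1→2

Base `to.me.pok` (3 syllables):
  Weights: 1 to L, 2 me L, 3 pok L.
  The penult (syllable 2, me) is light, so stress falls on the antepenult (syllable 1, to).
  → primary stress on syllable 1.
Suffixed `to.me.pok.ri` (4 syllables):
  Weights: 2 me L, 3 pok L, 4 ri L.
  The penult (syllable 3, pok) is light, so stress falls on the antepenult (syllable 2, me).
  → primary stress on syllable 2.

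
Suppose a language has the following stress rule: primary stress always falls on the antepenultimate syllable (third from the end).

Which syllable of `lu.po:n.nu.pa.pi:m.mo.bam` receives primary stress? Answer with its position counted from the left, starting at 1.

The word has 7 syllables; the antepenultimate syllable (third from the end) is syllable 5 (pi:m).
Primary stress: syllable 5 → lu.po:n.nu.pa.ˈpi:m.mo.bam.

5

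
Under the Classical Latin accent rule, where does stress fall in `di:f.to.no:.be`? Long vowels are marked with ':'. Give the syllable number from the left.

Classical Latin: stress the penult if heavy (long vowel or closed), else the antepenult.
Weights: 2 to L, 3 no: H, 4 be L.
The penult (syllable 3, no:) is heavy, so it takes stress.
Stress on syllable 3: di:f.to.ˈno:.be.

3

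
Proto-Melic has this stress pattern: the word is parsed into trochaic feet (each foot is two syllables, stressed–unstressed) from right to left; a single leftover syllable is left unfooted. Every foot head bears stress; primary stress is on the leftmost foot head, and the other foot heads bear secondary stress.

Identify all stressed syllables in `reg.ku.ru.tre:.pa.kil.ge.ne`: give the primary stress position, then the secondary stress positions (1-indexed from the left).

Parse right to left into trochaic (ˈσσ) feet: (ˈreg.ku) (ˈru.tre:) (ˈpa.kil) (ˈge.ne).
Foot heads (stressed positions): 1, 3, 5, 7.
End Rule Leftmost: primary stress on the leftmost head = syllable 1.
Secondary stress on 3, 5, 7: ˈreg.ku.ˌru.tre:.ˌpa.kil.ˌge.ne.

primary 1, secondary 3, 5, 7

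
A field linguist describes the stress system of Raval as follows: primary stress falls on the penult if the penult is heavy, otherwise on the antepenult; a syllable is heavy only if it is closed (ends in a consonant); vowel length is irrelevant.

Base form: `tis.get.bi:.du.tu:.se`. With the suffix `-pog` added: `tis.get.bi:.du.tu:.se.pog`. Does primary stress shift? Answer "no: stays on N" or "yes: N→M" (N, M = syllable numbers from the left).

Base `tis.get.bi:.du.tu:.se` (6 syllables):
  Weights: 4 du L, 5 tu: L, 6 se L.
  The penult (syllable 5, tu:) is light, so stress falls on the antepenult (syllable 4, du).
  → primary stress on syllable 4.
Suffixed `tis.get.bi:.du.tu:.se.pog` (7 syllables):
  Weights: 5 tu: L, 6 se L, 7 pog H.
  The penult (syllable 6, se) is light, so stress falls on the antepenult (syllable 5, tu:).
  → primary stress on syllable 5.

yes: 4→5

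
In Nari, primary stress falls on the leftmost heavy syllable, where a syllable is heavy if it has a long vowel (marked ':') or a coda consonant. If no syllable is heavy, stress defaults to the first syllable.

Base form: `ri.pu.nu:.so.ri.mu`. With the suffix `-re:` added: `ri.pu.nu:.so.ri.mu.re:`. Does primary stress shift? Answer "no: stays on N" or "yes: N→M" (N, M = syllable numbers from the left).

Base `ri.pu.nu:.so.ri.mu` (6 syllables):
  Weights: 1 ri L, 2 pu L, 3 nu: H, 4 so L, 5 ri L, 6 mu L.
  Heavy syllables in the domain: 3. The leftmost is syllable 3 (nu:).
  → primary stress on syllable 3.
Suffixed `ri.pu.nu:.so.ri.mu.re:` (7 syllables):
  Weights: 1 ri L, 2 pu L, 3 nu: H, 4 so L, 5 ri L, 6 mu L, 7 re: H.
  Heavy syllables in the domain: 3, 7. The leftmost is syllable 3 (nu:).
  → primary stress on syllable 3.

no: stays on 3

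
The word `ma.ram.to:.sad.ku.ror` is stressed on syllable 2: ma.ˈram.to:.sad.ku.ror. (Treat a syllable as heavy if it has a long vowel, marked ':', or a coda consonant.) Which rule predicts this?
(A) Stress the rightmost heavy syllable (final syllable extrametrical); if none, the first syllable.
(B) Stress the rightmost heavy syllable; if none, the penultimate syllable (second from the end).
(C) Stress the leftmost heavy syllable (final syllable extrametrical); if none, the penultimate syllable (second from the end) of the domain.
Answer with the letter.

Rule A → syllable 4 (observed: 2).
Rule B → syllable 6 (observed: 2).
Rule C → syllable 2 ✓.

C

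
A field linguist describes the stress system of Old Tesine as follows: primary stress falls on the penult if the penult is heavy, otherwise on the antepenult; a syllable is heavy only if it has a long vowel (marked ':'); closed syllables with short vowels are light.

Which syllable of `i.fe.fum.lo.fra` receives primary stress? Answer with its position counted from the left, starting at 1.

3

Weights: 3 fum L, 4 lo L, 5 fra L.
The penult (syllable 4, lo) is light, so stress falls on the antepenult (syllable 3, fum).
Primary stress: syllable 3 → i.fe.ˈfum.lo.fra.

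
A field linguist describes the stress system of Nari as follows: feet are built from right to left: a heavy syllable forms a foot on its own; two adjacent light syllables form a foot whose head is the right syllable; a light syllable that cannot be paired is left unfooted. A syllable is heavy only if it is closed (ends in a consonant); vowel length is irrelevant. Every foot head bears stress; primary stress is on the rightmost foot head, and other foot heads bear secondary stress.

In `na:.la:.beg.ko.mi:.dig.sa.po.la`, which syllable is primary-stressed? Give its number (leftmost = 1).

Weights: 1 na: L, 2 la: L, 3 beg H, 4 ko L, 5 mi: L, 6 dig H, 7 sa L, 8 po L, 9 la L.
Parse right to left (heavy = foot alone; LL = one foot; stranded L unfooted): (na:.ˈla:) (ˈbeg) (ko.ˈmi:) (ˈdig) sa (po.ˈla).
Foot heads: 2, 3, 5, 6, 9.
Primary stress on the rightmost head = syllable 9.
Primary stress: syllable 9 → na:.la:.beg.ko.mi:.dig.sa.po.ˈla.

9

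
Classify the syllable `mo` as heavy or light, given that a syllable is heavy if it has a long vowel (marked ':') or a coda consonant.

`mo`: short vowel, open (no coda). Short vowel, open → light.

light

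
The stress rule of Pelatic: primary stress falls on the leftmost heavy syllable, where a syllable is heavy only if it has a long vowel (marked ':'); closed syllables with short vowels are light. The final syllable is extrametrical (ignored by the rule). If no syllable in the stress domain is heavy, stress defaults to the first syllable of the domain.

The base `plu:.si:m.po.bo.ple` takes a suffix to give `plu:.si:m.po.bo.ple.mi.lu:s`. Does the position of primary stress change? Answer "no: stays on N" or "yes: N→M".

Base `plu:.si:m.po.bo.ple` (5 syllables):
  The final syllable (5, ple) is extrametrical; the stress domain is syllables 1–4.
  Weights: 1 plu: H, 2 si:m H, 3 po L, 4 bo L.
  Heavy syllables in the domain: 1, 2. The leftmost is syllable 1 (plu:).
  → primary stress on syllable 1.
Suffixed `plu:.si:m.po.bo.ple.mi.lu:s` (7 syllables):
  The final syllable (7, lu:s) is extrametrical; the stress domain is syllables 1–6.
  Weights: 1 plu: H, 2 si:m H, 3 po L, 4 bo L, 5 ple L, 6 mi L.
  Heavy syllables in the domain: 1, 2. The leftmost is syllable 1 (plu:).
  → primary stress on syllable 1.

no: stays on 1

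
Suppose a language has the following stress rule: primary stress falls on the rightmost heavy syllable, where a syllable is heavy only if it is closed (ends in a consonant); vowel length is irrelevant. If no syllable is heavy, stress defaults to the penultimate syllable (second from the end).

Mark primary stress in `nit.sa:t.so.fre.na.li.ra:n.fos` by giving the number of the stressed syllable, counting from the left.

8

Weights: 1 nit H, 2 sa:t H, 3 so L, 4 fre L, 5 na L, 6 li L, 7 ra:n H, 8 fos H.
Heavy syllables in the domain: 1, 2, 7, 8. The rightmost is syllable 8 (fos).
Primary stress: syllable 8 → nit.sa:t.so.fre.na.li.ra:n.ˈfos.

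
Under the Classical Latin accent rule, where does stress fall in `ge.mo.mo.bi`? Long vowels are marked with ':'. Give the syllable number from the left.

2

Classical Latin: stress the penult if heavy (long vowel or closed), else the antepenult.
Weights: 2 mo L, 3 mo L, 4 bi L.
The penult (syllable 3, mo) is light, so stress falls on the antepenult (syllable 2, mo).
Stress on syllable 2: ge.ˈmo.mo.bi.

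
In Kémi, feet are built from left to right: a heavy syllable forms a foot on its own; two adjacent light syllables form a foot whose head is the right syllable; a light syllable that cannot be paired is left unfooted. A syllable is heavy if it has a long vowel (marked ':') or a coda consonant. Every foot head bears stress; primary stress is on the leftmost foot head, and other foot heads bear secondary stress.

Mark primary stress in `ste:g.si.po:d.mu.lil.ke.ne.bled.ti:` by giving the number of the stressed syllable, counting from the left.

1

Weights: 1 ste:g H, 2 si L, 3 po:d H, 4 mu L, 5 lil H, 6 ke L, 7 ne L, 8 bled H, 9 ti: H.
Parse left to right (heavy = foot alone; LL = one foot; stranded L unfooted): (ˈste:g) si (ˈpo:d) mu (ˈlil) (ke.ˈne) (ˈbled) (ˈti:).
Foot heads: 1, 3, 5, 7, 8, 9.
Primary stress on the leftmost head = syllable 1.
Primary stress: syllable 1 → ˈste:g.si.po:d.mu.lil.ke.ne.bled.ti:.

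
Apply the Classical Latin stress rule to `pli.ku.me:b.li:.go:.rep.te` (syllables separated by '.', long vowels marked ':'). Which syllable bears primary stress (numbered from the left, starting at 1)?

Classical Latin: stress the penult if heavy (long vowel or closed), else the antepenult.
Weights: 5 go: H, 6 rep H, 7 te L.
The penult (syllable 6, rep) is heavy, so it takes stress.
Stress on syllable 6: pli.ku.me:b.li:.go:.ˈrep.te.

6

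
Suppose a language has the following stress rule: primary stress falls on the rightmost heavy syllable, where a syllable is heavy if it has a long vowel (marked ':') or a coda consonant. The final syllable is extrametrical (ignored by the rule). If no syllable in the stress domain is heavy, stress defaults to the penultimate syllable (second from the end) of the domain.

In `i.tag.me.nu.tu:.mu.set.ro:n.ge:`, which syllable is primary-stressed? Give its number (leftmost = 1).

8

The final syllable (9, ge:) is extrametrical; the stress domain is syllables 1–8.
Weights: 1 i L, 2 tag H, 3 me L, 4 nu L, 5 tu: H, 6 mu L, 7 set H, 8 ro:n H.
Heavy syllables in the domain: 2, 5, 7, 8. The rightmost is syllable 8 (ro:n).
Primary stress: syllable 8 → i.tag.me.nu.tu:.mu.set.ˈro:n.ge:.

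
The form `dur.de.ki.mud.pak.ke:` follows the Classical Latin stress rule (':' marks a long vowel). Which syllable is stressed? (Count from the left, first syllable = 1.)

Classical Latin: stress the penult if heavy (long vowel or closed), else the antepenult.
Weights: 4 mud H, 5 pak H, 6 ke: H.
The penult (syllable 5, pak) is heavy, so it takes stress.
Stress on syllable 5: dur.de.ki.mud.ˈpak.ke:.

5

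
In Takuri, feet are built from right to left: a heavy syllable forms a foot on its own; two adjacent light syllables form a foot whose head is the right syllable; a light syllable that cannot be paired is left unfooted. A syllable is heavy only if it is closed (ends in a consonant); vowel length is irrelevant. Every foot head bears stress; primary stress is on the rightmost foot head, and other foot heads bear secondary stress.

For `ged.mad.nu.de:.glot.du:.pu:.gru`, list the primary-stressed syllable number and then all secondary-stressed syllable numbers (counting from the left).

Weights: 1 ged H, 2 mad H, 3 nu L, 4 de: L, 5 glot H, 6 du: L, 7 pu: L, 8 gru L.
Parse right to left (heavy = foot alone; LL = one foot; stranded L unfooted): (ˈged) (ˈmad) (nu.ˈde:) (ˈglot) du: (pu:.ˈgru).
Foot heads: 1, 2, 4, 5, 8.
Primary stress on the rightmost head = syllable 8.
Secondary stress on 1, 2, 4, 5: ˌged.ˌmad.nu.ˌde:.ˌglot.du:.pu:.ˈgru.

primary 8, secondary 1, 2, 4, 5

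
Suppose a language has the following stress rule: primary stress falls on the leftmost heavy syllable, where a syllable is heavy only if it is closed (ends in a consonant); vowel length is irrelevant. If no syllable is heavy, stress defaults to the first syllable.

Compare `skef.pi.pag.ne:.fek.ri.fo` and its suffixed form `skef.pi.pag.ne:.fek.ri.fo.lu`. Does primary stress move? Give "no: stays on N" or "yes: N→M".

no: stays on 1

Base `skef.pi.pag.ne:.fek.ri.fo` (7 syllables):
  Weights: 1 skef H, 2 pi L, 3 pag H, 4 ne: L, 5 fek H, 6 ri L, 7 fo L.
  Heavy syllables in the domain: 1, 3, 5. The leftmost is syllable 1 (skef).
  → primary stress on syllable 1.
Suffixed `skef.pi.pag.ne:.fek.ri.fo.lu` (8 syllables):
  Weights: 1 skef H, 2 pi L, 3 pag H, 4 ne: L, 5 fek H, 6 ri L, 7 fo L, 8 lu L.
  Heavy syllables in the domain: 1, 3, 5. The leftmost is syllable 1 (skef).
  → primary stress on syllable 1.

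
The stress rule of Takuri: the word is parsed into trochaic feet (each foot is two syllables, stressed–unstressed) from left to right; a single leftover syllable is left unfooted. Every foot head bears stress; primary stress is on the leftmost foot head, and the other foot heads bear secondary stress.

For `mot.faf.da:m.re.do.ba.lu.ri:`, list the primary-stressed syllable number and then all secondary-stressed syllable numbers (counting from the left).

Parse left to right into trochaic (ˈσσ) feet: (ˈmot.faf) (ˈda:m.re) (ˈdo.ba) (ˈlu.ri:).
Foot heads (stressed positions): 1, 3, 5, 7.
End Rule Leftmost: primary stress on the leftmost head = syllable 1.
Secondary stress on 3, 5, 7: ˈmot.faf.ˌda:m.re.ˌdo.ba.ˌlu.ri:.

primary 1, secondary 3, 5, 7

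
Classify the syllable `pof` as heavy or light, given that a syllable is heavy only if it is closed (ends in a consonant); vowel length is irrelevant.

`pof`: short vowel, closed (coda /f/). Closed (coda /f/) → heavy.

heavy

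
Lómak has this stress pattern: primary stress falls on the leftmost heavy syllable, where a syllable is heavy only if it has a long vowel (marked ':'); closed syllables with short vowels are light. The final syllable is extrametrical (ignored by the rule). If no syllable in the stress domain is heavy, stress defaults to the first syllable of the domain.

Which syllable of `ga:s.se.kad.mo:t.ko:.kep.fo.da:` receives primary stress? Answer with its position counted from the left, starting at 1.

The final syllable (8, da:) is extrametrical; the stress domain is syllables 1–7.
Weights: 1 ga:s H, 2 se L, 3 kad L, 4 mo:t H, 5 ko: H, 6 kep L, 7 fo L.
Heavy syllables in the domain: 1, 4, 5. The leftmost is syllable 1 (ga:s).
Primary stress: syllable 1 → ˈga:s.se.kad.mo:t.ko:.kep.fo.da:.

1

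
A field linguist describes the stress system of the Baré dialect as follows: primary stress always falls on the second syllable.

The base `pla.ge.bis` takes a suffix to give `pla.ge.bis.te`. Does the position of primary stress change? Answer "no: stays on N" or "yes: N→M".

no: stays on 2

Base `pla.ge.bis` (3 syllables):
  The word has 3 syllables; the second syllable is syllable 2 (ge).
  → primary stress on syllable 2.
Suffixed `pla.ge.bis.te` (4 syllables):
  The word has 4 syllables; the second syllable is syllable 2 (ge).
  → primary stress on syllable 2.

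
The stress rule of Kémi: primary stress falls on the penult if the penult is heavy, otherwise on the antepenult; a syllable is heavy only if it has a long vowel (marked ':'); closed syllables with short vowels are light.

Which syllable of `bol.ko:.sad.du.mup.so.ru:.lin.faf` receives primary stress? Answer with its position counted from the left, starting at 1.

7

Weights: 7 ru: H, 8 lin L, 9 faf L.
The penult (syllable 8, lin) is light, so stress falls on the antepenult (syllable 7, ru:).
Primary stress: syllable 7 → bol.ko:.sad.du.mup.so.ˈru:.lin.faf.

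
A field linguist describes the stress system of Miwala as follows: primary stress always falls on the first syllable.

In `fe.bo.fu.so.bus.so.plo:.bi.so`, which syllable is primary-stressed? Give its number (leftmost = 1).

The word has 9 syllables; the first syllable is syllable 1 (fe).
Primary stress: syllable 1 → ˈfe.bo.fu.so.bus.so.plo:.bi.so.

1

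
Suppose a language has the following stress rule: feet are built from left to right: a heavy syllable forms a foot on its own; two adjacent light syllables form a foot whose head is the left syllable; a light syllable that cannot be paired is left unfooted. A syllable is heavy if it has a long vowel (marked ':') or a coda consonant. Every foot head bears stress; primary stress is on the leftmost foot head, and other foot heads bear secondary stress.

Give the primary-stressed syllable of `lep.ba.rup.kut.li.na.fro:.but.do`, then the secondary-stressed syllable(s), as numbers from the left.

primary 1, secondary 3, 4, 5, 7, 8

Weights: 1 lep H, 2 ba L, 3 rup H, 4 kut H, 5 li L, 6 na L, 7 fro: H, 8 but H, 9 do L.
Parse left to right (heavy = foot alone; LL = one foot; stranded L unfooted): (ˈlep) ba (ˈrup) (ˈkut) (ˈli.na) (ˈfro:) (ˈbut) do.
Foot heads: 1, 3, 4, 5, 7, 8.
Primary stress on the leftmost head = syllable 1.
Secondary stress on 3, 4, 5, 7, 8: ˈlep.ba.ˌrup.ˌkut.ˌli.na.ˌfro:.ˌbut.do.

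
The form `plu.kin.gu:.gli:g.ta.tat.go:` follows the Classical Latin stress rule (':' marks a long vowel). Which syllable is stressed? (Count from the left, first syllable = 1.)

Classical Latin: stress the penult if heavy (long vowel or closed), else the antepenult.
Weights: 5 ta L, 6 tat H, 7 go: H.
The penult (syllable 6, tat) is heavy, so it takes stress.
Stress on syllable 6: plu.kin.gu:.gli:g.ta.ˈtat.go:.

6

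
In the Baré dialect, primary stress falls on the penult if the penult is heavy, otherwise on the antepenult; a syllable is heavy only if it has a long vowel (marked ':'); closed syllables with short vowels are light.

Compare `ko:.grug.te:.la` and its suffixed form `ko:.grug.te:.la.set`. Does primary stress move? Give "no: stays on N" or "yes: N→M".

Base `ko:.grug.te:.la` (4 syllables):
  Weights: 2 grug L, 3 te: H, 4 la L.
  The penult (syllable 3, te:) is heavy, so it takes stress.
  → primary stress on syllable 3.
Suffixed `ko:.grug.te:.la.set` (5 syllables):
  Weights: 3 te: H, 4 la L, 5 set L.
  The penult (syllable 4, la) is light, so stress falls on the antepenult (syllable 3, te:).
  → primary stress on syllable 3.

no: stays on 3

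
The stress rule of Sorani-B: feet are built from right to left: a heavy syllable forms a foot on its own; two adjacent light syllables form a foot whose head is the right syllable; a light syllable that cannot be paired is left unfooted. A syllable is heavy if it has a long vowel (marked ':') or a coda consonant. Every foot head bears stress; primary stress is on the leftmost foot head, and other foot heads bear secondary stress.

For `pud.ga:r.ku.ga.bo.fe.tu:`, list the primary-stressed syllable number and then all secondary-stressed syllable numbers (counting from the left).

primary 1, secondary 2, 4, 6, 7

Weights: 1 pud H, 2 ga:r H, 3 ku L, 4 ga L, 5 bo L, 6 fe L, 7 tu: H.
Parse right to left (heavy = foot alone; LL = one foot; stranded L unfooted): (ˈpud) (ˈga:r) (ku.ˈga) (bo.ˈfe) (ˈtu:).
Foot heads: 1, 2, 4, 6, 7.
Primary stress on the leftmost head = syllable 1.
Secondary stress on 2, 4, 6, 7: ˈpud.ˌga:r.ku.ˌga.bo.ˌfe.ˌtu:.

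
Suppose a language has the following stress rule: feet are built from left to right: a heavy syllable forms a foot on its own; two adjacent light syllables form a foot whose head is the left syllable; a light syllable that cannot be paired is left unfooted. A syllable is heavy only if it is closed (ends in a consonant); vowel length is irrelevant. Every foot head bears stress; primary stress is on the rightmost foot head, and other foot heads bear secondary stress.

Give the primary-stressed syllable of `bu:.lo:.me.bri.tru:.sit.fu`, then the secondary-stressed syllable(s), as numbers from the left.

primary 6, secondary 1, 3

Weights: 1 bu: L, 2 lo: L, 3 me L, 4 bri L, 5 tru: L, 6 sit H, 7 fu L.
Parse left to right (heavy = foot alone; LL = one foot; stranded L unfooted): (ˈbu:.lo:) (ˈme.bri) tru: (ˈsit) fu.
Foot heads: 1, 3, 6.
Primary stress on the rightmost head = syllable 6.
Secondary stress on 1, 3: ˌbu:.lo:.ˌme.bri.tru:.ˈsit.fu.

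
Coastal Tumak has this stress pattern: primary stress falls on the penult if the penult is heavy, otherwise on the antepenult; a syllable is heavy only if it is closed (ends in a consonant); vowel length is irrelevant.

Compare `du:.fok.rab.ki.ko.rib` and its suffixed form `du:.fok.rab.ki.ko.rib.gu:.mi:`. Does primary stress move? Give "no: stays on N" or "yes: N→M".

yes: 4→6

Base `du:.fok.rab.ki.ko.rib` (6 syllables):
  Weights: 4 ki L, 5 ko L, 6 rib H.
  The penult (syllable 5, ko) is light, so stress falls on the antepenult (syllable 4, ki).
  → primary stress on syllable 4.
Suffixed `du:.fok.rab.ki.ko.rib.gu:.mi:` (8 syllables):
  Weights: 6 rib H, 7 gu: L, 8 mi: L.
  The penult (syllable 7, gu:) is light, so stress falls on the antepenult (syllable 6, rib).
  → primary stress on syllable 6.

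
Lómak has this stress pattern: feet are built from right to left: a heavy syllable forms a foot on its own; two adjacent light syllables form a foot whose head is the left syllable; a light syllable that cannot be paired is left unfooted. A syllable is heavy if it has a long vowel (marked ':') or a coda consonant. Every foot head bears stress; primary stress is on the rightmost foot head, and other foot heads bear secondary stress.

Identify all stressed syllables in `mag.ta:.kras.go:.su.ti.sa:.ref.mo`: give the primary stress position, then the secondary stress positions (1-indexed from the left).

primary 8, secondary 1, 2, 3, 4, 5, 7

Weights: 1 mag H, 2 ta: H, 3 kras H, 4 go: H, 5 su L, 6 ti L, 7 sa: H, 8 ref H, 9 mo L.
Parse right to left (heavy = foot alone; LL = one foot; stranded L unfooted): (ˈmag) (ˈta:) (ˈkras) (ˈgo:) (ˈsu.ti) (ˈsa:) (ˈref) mo.
Foot heads: 1, 2, 3, 4, 5, 7, 8.
Primary stress on the rightmost head = syllable 8.
Secondary stress on 1, 2, 3, 4, 5, 7: ˌmag.ˌta:.ˌkras.ˌgo:.ˌsu.ti.ˌsa:.ˈref.mo.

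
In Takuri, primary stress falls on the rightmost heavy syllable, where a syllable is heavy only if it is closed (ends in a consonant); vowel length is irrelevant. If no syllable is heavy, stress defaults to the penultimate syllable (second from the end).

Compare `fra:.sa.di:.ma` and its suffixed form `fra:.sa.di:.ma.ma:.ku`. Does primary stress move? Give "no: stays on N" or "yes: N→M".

yes: 3→5

Base `fra:.sa.di:.ma` (4 syllables):
  Weights: 1 fra: L, 2 sa L, 3 di: L, 4 ma L.
  No heavy syllable in the domain; default to the penultimate syllable (second from the end) = syllable 3.
  → primary stress on syllable 3.
Suffixed `fra:.sa.di:.ma.ma:.ku` (6 syllables):
  Weights: 1 fra: L, 2 sa L, 3 di: L, 4 ma L, 5 ma: L, 6 ku L.
  No heavy syllable in the domain; default to the penultimate syllable (second from the end) = syllable 5.
  → primary stress on syllable 5.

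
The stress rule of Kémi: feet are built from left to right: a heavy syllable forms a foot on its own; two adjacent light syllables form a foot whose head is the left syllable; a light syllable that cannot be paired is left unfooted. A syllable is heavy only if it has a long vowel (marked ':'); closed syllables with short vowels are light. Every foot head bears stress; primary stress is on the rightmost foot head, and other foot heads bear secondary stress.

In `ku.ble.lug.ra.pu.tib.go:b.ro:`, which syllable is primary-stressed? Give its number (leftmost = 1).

Weights: 1 ku L, 2 ble L, 3 lug L, 4 ra L, 5 pu L, 6 tib L, 7 go:b H, 8 ro: H.
Parse left to right (heavy = foot alone; LL = one foot; stranded L unfooted): (ˈku.ble) (ˈlug.ra) (ˈpu.tib) (ˈgo:b) (ˈro:).
Foot heads: 1, 3, 5, 7, 8.
Primary stress on the rightmost head = syllable 8.
Primary stress: syllable 8 → ku.ble.lug.ra.pu.tib.go:b.ˈro:.

8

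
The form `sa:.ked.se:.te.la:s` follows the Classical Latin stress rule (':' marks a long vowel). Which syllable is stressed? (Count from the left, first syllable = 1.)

Classical Latin: stress the penult if heavy (long vowel or closed), else the antepenult.
Weights: 3 se: H, 4 te L, 5 la:s H.
The penult (syllable 4, te) is light, so stress falls on the antepenult (syllable 3, se:).
Stress on syllable 3: sa:.ked.ˈse:.te.la:s.

3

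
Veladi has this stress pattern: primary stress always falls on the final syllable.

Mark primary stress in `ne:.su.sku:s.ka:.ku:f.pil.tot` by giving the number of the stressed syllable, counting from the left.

The word has 7 syllables; the final syllable is syllable 7 (tot).
Primary stress: syllable 7 → ne:.su.sku:s.ka:.ku:f.pil.ˈtot.

7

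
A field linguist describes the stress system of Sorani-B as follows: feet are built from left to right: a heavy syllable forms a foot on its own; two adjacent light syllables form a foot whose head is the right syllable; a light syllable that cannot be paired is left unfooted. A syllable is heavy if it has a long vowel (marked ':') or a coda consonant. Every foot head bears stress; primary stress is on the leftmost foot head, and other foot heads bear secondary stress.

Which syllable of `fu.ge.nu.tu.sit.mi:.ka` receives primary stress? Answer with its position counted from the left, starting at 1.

Weights: 1 fu L, 2 ge L, 3 nu L, 4 tu L, 5 sit H, 6 mi: H, 7 ka L.
Parse left to right (heavy = foot alone; LL = one foot; stranded L unfooted): (fu.ˈge) (nu.ˈtu) (ˈsit) (ˈmi:) ka.
Foot heads: 2, 4, 5, 6.
Primary stress on the leftmost head = syllable 2.
Primary stress: syllable 2 → fu.ˈge.nu.tu.sit.mi:.ka.

2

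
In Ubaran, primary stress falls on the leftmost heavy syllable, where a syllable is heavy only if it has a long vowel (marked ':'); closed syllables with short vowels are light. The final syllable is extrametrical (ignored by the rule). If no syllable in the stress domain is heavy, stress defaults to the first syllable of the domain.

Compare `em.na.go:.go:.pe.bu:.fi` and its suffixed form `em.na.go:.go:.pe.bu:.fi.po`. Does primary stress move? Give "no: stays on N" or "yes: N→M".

Base `em.na.go:.go:.pe.bu:.fi` (7 syllables):
  The final syllable (7, fi) is extrametrical; the stress domain is syllables 1–6.
  Weights: 1 em L, 2 na L, 3 go: H, 4 go: H, 5 pe L, 6 bu: H.
  Heavy syllables in the domain: 3, 4, 6. The leftmost is syllable 3 (go:).
  → primary stress on syllable 3.
Suffixed `em.na.go:.go:.pe.bu:.fi.po` (8 syllables):
  The final syllable (8, po) is extrametrical; the stress domain is syllables 1–7.
  Weights: 1 em L, 2 na L, 3 go: H, 4 go: H, 5 pe L, 6 bu: H, 7 fi L.
  Heavy syllables in the domain: 3, 4, 6. The leftmost is syllable 3 (go:).
  → primary stress on syllable 3.

no: stays on 3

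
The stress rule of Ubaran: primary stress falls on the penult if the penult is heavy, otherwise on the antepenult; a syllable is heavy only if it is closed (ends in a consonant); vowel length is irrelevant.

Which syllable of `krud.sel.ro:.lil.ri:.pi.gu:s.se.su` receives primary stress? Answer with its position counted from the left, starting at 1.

Weights: 7 gu:s H, 8 se L, 9 su L.
The penult (syllable 8, se) is light, so stress falls on the antepenult (syllable 7, gu:s).
Primary stress: syllable 7 → krud.sel.ro:.lil.ri:.pi.ˈgu:s.se.su.

7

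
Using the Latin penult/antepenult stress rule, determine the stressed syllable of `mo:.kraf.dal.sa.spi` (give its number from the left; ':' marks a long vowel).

Classical Latin: stress the penult if heavy (long vowel or closed), else the antepenult.
Weights: 3 dal H, 4 sa L, 5 spi L.
The penult (syllable 4, sa) is light, so stress falls on the antepenult (syllable 3, dal).
Stress on syllable 3: mo:.kraf.ˈdal.sa.spi.

3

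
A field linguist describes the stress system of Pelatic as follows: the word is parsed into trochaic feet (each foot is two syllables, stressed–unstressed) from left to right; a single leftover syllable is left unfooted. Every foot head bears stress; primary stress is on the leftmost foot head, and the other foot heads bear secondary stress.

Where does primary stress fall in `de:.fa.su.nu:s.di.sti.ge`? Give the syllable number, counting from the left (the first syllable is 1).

1

Parse left to right into trochaic (ˈσσ) feet: (ˈde:.fa) (ˈsu.nu:s) (ˈdi.sti) ge. Syllable 7 is left unfooted.
Foot heads (stressed positions): 1, 3, 5.
End Rule Leftmost: primary stress on the leftmost head = syllable 1.
Primary stress: syllable 1 → ˈde:.fa.su.nu:s.di.sti.ge.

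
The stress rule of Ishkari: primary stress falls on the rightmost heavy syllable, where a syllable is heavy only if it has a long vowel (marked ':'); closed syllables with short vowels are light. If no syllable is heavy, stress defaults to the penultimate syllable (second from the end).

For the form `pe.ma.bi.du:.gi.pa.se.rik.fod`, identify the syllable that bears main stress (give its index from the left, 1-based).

4

Weights: 1 pe L, 2 ma L, 3 bi L, 4 du: H, 5 gi L, 6 pa L, 7 se L, 8 rik L, 9 fod L.
Heavy syllables in the domain: 4. The rightmost is syllable 4 (du:).
Primary stress: syllable 4 → pe.ma.bi.ˈdu:.gi.pa.se.rik.fod.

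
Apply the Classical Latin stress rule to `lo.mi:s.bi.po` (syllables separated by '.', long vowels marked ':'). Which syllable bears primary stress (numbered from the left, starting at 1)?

Classical Latin: stress the penult if heavy (long vowel or closed), else the antepenult.
Weights: 2 mi:s H, 3 bi L, 4 po L.
The penult (syllable 3, bi) is light, so stress falls on the antepenult (syllable 2, mi:s).
Stress on syllable 2: lo.ˈmi:s.bi.po.

2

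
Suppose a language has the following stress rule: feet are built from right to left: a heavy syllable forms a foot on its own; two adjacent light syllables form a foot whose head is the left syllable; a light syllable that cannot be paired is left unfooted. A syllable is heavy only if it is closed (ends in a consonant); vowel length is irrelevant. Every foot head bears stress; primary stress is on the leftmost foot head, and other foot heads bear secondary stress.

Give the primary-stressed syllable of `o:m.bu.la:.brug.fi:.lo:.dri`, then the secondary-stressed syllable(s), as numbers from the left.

primary 1, secondary 2, 4, 6

Weights: 1 o:m H, 2 bu L, 3 la: L, 4 brug H, 5 fi: L, 6 lo: L, 7 dri L.
Parse right to left (heavy = foot alone; LL = one foot; stranded L unfooted): (ˈo:m) (ˈbu.la:) (ˈbrug) fi: (ˈlo:.dri).
Foot heads: 1, 2, 4, 6.
Primary stress on the leftmost head = syllable 1.
Secondary stress on 2, 4, 6: ˈo:m.ˌbu.la:.ˌbrug.fi:.ˌlo:.dri.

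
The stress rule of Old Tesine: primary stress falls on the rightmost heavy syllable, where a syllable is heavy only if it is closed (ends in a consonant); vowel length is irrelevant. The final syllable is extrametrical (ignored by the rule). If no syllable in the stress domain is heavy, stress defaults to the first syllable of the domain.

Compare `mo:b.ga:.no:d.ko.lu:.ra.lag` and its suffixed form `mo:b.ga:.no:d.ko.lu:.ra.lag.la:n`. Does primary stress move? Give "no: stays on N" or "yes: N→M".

Base `mo:b.ga:.no:d.ko.lu:.ra.lag` (7 syllables):
  The final syllable (7, lag) is extrametrical; the stress domain is syllables 1–6.
  Weights: 1 mo:b H, 2 ga: L, 3 no:d H, 4 ko L, 5 lu: L, 6 ra L.
  Heavy syllables in the domain: 1, 3. The rightmost is syllable 3 (no:d).
  → primary stress on syllable 3.
Suffixed `mo:b.ga:.no:d.ko.lu:.ra.lag.la:n` (8 syllables):
  The final syllable (8, la:n) is extrametrical; the stress domain is syllables 1–7.
  Weights: 1 mo:b H, 2 ga: L, 3 no:d H, 4 ko L, 5 lu: L, 6 ra L, 7 lag H.
  Heavy syllables in the domain: 1, 3, 7. The rightmost is syllable 7 (lag).
  → primary stress on syllable 7.

yes: 3→7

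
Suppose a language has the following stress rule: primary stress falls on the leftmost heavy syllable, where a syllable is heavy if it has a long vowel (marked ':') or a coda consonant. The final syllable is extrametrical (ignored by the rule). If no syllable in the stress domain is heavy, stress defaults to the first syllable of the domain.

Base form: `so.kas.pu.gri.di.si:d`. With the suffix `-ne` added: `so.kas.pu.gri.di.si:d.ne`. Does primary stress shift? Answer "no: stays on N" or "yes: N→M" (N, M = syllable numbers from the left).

Base `so.kas.pu.gri.di.si:d` (6 syllables):
  The final syllable (6, si:d) is extrametrical; the stress domain is syllables 1–5.
  Weights: 1 so L, 2 kas H, 3 pu L, 4 gri L, 5 di L.
  Heavy syllables in the domain: 2. The leftmost is syllable 2 (kas).
  → primary stress on syllable 2.
Suffixed `so.kas.pu.gri.di.si:d.ne` (7 syllables):
  The final syllable (7, ne) is extrametrical; the stress domain is syllables 1–6.
  Weights: 1 so L, 2 kas H, 3 pu L, 4 gri L, 5 di L, 6 si:d H.
  Heavy syllables in the domain: 2, 6. The leftmost is syllable 2 (kas).
  → primary stress on syllable 2.

no: stays on 2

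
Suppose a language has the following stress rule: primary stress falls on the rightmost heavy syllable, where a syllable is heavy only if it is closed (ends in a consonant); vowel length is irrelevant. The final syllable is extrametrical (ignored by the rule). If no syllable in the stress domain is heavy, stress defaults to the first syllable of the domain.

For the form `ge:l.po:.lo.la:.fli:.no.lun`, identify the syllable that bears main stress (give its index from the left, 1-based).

1

The final syllable (7, lun) is extrametrical; the stress domain is syllables 1–6.
Weights: 1 ge:l H, 2 po: L, 3 lo L, 4 la: L, 5 fli: L, 6 no L.
Heavy syllables in the domain: 1. The rightmost is syllable 1 (ge:l).
Primary stress: syllable 1 → ˈge:l.po:.lo.la:.fli:.no.lun.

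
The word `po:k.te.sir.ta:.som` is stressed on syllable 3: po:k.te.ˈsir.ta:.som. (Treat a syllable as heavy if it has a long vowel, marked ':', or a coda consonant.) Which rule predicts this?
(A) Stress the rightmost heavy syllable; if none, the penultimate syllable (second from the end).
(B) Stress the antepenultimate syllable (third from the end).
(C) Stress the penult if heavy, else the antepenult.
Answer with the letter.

Rule A → syllable 5 (observed: 3).
Rule B → syllable 3 ✓.
Rule C → syllable 4 (observed: 3).

B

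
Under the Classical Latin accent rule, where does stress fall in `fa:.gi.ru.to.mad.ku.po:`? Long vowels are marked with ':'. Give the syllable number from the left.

Classical Latin: stress the penult if heavy (long vowel or closed), else the antepenult.
Weights: 5 mad H, 6 ku L, 7 po: H.
The penult (syllable 6, ku) is light, so stress falls on the antepenult (syllable 5, mad).
Stress on syllable 5: fa:.gi.ru.to.ˈmad.ku.po:.

5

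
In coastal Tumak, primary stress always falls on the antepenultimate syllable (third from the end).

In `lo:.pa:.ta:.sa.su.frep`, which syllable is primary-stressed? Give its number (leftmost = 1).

4

The word has 6 syllables; the antepenultimate syllable (third from the end) is syllable 4 (sa).
Primary stress: syllable 4 → lo:.pa:.ta:.ˈsa.su.frep.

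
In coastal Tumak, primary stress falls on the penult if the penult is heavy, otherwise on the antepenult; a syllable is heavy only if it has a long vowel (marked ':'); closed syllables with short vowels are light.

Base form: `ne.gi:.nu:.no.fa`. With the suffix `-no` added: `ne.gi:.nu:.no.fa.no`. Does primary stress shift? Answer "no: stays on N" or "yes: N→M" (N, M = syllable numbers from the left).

Base `ne.gi:.nu:.no.fa` (5 syllables):
  Weights: 3 nu: H, 4 no L, 5 fa L.
  The penult (syllable 4, no) is light, so stress falls on the antepenult (syllable 3, nu:).
  → primary stress on syllable 3.
Suffixed `ne.gi:.nu:.no.fa.no` (6 syllables):
  Weights: 4 no L, 5 fa L, 6 no L.
  The penult (syllable 5, fa) is light, so stress falls on the antepenult (syllable 4, no).
  → primary stress on syllable 4.

yes: 3→4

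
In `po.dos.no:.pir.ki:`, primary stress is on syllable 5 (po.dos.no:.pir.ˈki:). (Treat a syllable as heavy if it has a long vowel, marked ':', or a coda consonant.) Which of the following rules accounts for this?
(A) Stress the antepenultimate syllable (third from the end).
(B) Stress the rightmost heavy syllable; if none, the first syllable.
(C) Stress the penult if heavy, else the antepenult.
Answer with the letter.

B

Rule A → syllable 3 (observed: 5).
Rule B → syllable 5 ✓.
Rule C → syllable 4 (observed: 5).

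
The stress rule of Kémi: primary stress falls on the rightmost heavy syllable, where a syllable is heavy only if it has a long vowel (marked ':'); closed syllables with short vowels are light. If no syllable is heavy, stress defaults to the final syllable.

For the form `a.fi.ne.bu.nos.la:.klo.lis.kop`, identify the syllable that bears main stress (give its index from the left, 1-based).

Weights: 1 a L, 2 fi L, 3 ne L, 4 bu L, 5 nos L, 6 la: H, 7 klo L, 8 lis L, 9 kop L.
Heavy syllables in the domain: 6. The rightmost is syllable 6 (la:).
Primary stress: syllable 6 → a.fi.ne.bu.nos.ˈla:.klo.lis.kop.

6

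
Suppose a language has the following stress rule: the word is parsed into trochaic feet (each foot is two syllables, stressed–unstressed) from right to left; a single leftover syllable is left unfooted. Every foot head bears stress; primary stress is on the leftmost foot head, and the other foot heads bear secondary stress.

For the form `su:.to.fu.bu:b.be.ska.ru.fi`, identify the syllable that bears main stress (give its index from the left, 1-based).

1

Parse right to left into trochaic (ˈσσ) feet: (ˈsu:.to) (ˈfu.bu:b) (ˈbe.ska) (ˈru.fi).
Foot heads (stressed positions): 1, 3, 5, 7.
End Rule Leftmost: primary stress on the leftmost head = syllable 1.
Primary stress: syllable 1 → ˈsu:.to.fu.bu:b.be.ska.ru.fi.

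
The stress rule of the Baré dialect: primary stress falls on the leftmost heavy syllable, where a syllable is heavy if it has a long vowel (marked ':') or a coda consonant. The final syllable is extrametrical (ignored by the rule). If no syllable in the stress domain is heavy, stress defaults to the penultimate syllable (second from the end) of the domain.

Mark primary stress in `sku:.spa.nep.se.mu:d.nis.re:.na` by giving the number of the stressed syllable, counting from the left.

1

The final syllable (8, na) is extrametrical; the stress domain is syllables 1–7.
Weights: 1 sku: H, 2 spa L, 3 nep H, 4 se L, 5 mu:d H, 6 nis H, 7 re: H.
Heavy syllables in the domain: 1, 3, 5, 6, 7. The leftmost is syllable 1 (sku:).
Primary stress: syllable 1 → ˈsku:.spa.nep.se.mu:d.nis.re:.na.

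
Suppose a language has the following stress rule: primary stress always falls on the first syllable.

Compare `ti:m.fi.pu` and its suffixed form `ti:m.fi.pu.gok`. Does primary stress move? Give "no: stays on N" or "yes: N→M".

no: stays on 1

Base `ti:m.fi.pu` (3 syllables):
  The word has 3 syllables; the first syllable is syllable 1 (ti:m).
  → primary stress on syllable 1.
Suffixed `ti:m.fi.pu.gok` (4 syllables):
  The word has 4 syllables; the first syllable is syllable 1 (ti:m).
  → primary stress on syllable 1.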